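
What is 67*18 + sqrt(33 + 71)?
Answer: 1206 + 2*sqrt(26) ≈ 1216.2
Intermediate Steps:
67*18 + sqrt(33 + 71) = 1206 + sqrt(104) = 1206 + 2*sqrt(26)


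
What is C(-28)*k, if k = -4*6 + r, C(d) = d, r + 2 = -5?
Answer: 868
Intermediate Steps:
r = -7 (r = -2 - 5 = -7)
k = -31 (k = -4*6 - 7 = -24 - 7 = -31)
C(-28)*k = -28*(-31) = 868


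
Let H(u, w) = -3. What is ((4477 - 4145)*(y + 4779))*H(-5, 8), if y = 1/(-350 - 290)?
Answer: -761581191/160 ≈ -4.7599e+6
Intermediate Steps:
y = -1/640 (y = 1/(-640) = -1/640 ≈ -0.0015625)
((4477 - 4145)*(y + 4779))*H(-5, 8) = ((4477 - 4145)*(-1/640 + 4779))*(-3) = (332*(3058559/640))*(-3) = (253860397/160)*(-3) = -761581191/160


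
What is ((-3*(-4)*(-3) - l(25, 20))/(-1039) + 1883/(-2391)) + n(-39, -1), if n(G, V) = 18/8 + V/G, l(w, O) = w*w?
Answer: 91472731/43060316 ≈ 2.1243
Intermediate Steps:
l(w, O) = w²
n(G, V) = 9/4 + V/G (n(G, V) = 18*(⅛) + V/G = 9/4 + V/G)
((-3*(-4)*(-3) - l(25, 20))/(-1039) + 1883/(-2391)) + n(-39, -1) = ((-3*(-4)*(-3) - 1*25²)/(-1039) + 1883/(-2391)) + (9/4 - 1/(-39)) = ((12*(-3) - 1*625)*(-1/1039) + 1883*(-1/2391)) + (9/4 - 1*(-1/39)) = ((-36 - 625)*(-1/1039) - 1883/2391) + (9/4 + 1/39) = (-661*(-1/1039) - 1883/2391) + 355/156 = (661/1039 - 1883/2391) + 355/156 = -375986/2484249 + 355/156 = 91472731/43060316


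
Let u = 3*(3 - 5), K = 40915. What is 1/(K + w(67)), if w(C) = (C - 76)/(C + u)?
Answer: 61/2495806 ≈ 2.4441e-5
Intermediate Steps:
u = -6 (u = 3*(-2) = -6)
w(C) = (-76 + C)/(-6 + C) (w(C) = (C - 76)/(C - 6) = (-76 + C)/(-6 + C))
1/(K + w(67)) = 1/(40915 + (-76 + 67)/(-6 + 67)) = 1/(40915 - 9/61) = 1/(2495806/61) = 61/2495806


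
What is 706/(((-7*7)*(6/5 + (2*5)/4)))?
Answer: -7060/1813 ≈ -3.8941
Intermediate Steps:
706/(((-7*7)*(6/5 + (2*5)/4))) = 706/((-49*(6*(⅕) + 10*(¼)))) = 706/((-49*(6/5 + 5/2))) = 706/((-49*37/10)) = 706/(-1813/10) = 706*(-10/1813) = -7060/1813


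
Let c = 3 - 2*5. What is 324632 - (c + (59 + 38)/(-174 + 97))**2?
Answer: 1924338632/5929 ≈ 3.2456e+5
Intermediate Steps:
c = -7 (c = 3 - 10 = -7)
324632 - (c + (59 + 38)/(-174 + 97))**2 = 324632 - (-7 + (59 + 38)/(-174 + 97))**2 = 324632 - (-7 + 97/(-77))**2 = 324632 - (-7 + 97*(-1/77))**2 = 324632 - (-7 - 97/77)**2 = 324632 - (-636/77)**2 = 324632 - 1*404496/5929 = 324632 - 404496/5929 = 1924338632/5929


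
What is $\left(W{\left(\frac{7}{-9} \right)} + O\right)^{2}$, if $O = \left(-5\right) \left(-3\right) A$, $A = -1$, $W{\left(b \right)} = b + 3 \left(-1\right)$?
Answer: $\frac{28561}{81} \approx 352.6$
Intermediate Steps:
$W{\left(b \right)} = -3 + b$ ($W{\left(b \right)} = b - 3 = -3 + b$)
$O = -15$ ($O = \left(-5\right) \left(-3\right) \left(-1\right) = 15 \left(-1\right) = -15$)
$\left(W{\left(\frac{7}{-9} \right)} + O\right)^{2} = \left(\left(-3 + \frac{7}{-9}\right) - 15\right)^{2} = \left(\left(-3 + 7 \left(- \frac{1}{9}\right)\right) - 15\right)^{2} = \left(\left(-3 - \frac{7}{9}\right) - 15\right)^{2} = \left(- \frac{34}{9} - 15\right)^{2} = \left(- \frac{169}{9}\right)^{2} = \frac{28561}{81}$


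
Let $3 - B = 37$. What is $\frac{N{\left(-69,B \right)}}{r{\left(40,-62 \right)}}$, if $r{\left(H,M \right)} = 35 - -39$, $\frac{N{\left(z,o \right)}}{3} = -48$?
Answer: $- \frac{72}{37} \approx -1.9459$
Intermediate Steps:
$B = -34$ ($B = 3 - 37 = -34$)
$N{\left(z,o \right)} = -144$ ($N{\left(z,o \right)} = 3 \left(-48\right) = -144$)
$r{\left(H,M \right)} = 74$ ($r{\left(H,M \right)} = 35 + 39 = 74$)
$\frac{N{\left(-69,B \right)}}{r{\left(40,-62 \right)}} = - \frac{144}{74} = \left(-144\right) \frac{1}{74} = - \frac{72}{37}$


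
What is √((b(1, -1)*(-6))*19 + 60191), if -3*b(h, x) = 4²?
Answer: √60799 ≈ 246.57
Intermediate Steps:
b(h, x) = -16/3 (b(h, x) = -⅓*4² = -⅓*16 = -16/3)
√((b(1, -1)*(-6))*19 + 60191) = √(-16/3*(-6)*19 + 60191) = √(32*19 + 60191) = √(608 + 60191) = √60799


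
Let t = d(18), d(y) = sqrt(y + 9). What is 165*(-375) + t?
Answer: -61875 + 3*sqrt(3) ≈ -61870.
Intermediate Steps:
d(y) = sqrt(9 + y)
t = 3*sqrt(3) (t = sqrt(9 + 18) = sqrt(27) = 3*sqrt(3) ≈ 5.1962)
165*(-375) + t = 165*(-375) + 3*sqrt(3) = -61875 + 3*sqrt(3)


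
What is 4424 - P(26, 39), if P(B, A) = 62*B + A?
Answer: 2773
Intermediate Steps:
P(B, A) = A + 62*B
4424 - P(26, 39) = 4424 - (39 + 62*26) = 4424 - (39 + 1612) = 4424 - 1*1651 = 4424 - 1651 = 2773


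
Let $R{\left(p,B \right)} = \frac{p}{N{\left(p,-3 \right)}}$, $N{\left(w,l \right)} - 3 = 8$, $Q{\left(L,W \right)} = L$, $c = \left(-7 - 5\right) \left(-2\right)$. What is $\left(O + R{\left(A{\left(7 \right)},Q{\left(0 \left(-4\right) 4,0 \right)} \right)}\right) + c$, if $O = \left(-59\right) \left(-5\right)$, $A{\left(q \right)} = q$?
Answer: $\frac{3516}{11} \approx 319.64$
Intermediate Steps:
$c = 24$ ($c = \left(-12\right) \left(-2\right) = 24$)
$N{\left(w,l \right)} = 11$ ($N{\left(w,l \right)} = 3 + 8 = 11$)
$R{\left(p,B \right)} = \frac{p}{11}$
$O = 295$
$\left(O + R{\left(A{\left(7 \right)},Q{\left(0 \left(-4\right) 4,0 \right)} \right)}\right) + c = \left(295 + \frac{1}{11} \cdot 7\right) + 24 = \left(295 + \frac{7}{11}\right) + 24 = \frac{3252}{11} + 24 = \frac{3516}{11}$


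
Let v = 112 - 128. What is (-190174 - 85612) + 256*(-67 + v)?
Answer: -297034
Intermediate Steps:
v = -16
(-190174 - 85612) + 256*(-67 + v) = (-190174 - 85612) + 256*(-67 - 16) = -275786 + 256*(-83) = -275786 - 21248 = -297034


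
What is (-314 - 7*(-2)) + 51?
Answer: -249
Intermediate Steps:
(-314 - 7*(-2)) + 51 = (-314 + 14) + 51 = -300 + 51 = -249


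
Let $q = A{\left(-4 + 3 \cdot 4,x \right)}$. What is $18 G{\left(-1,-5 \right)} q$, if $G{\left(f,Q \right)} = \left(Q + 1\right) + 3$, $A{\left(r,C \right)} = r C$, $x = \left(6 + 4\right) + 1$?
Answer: $-1584$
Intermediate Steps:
$x = 11$ ($x = 10 + 1 = 11$)
$A{\left(r,C \right)} = C r$
$G{\left(f,Q \right)} = 4 + Q$ ($G{\left(f,Q \right)} = \left(1 + Q\right) + 3 = 4 + Q$)
$q = 88$ ($q = 11 \left(-4 + 3 \cdot 4\right) = 11 \left(-4 + 12\right) = 11 \cdot 8 = 88$)
$18 G{\left(-1,-5 \right)} q = 18 \left(4 - 5\right) 88 = 18 \left(\left(-1\right) 88\right) = 18 \left(-88\right) = -1584$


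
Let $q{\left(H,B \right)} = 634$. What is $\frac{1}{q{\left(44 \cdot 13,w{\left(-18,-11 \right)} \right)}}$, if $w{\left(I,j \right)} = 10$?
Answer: $\frac{1}{634} \approx 0.0015773$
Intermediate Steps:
$\frac{1}{q{\left(44 \cdot 13,w{\left(-18,-11 \right)} \right)}} = \frac{1}{634}$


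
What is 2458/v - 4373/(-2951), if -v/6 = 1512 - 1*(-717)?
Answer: 25615472/19733337 ≈ 1.2981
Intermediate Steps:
v = -13374 (v = -6*(1512 - 1*(-717)) = -6*(1512 + 717) = -6*2229 = -13374)
2458/v - 4373/(-2951) = 2458/(-13374) - 4373/(-2951) = 2458*(-1/13374) - 4373*(-1/2951) = -1229/6687 + 4373/2951 = 25615472/19733337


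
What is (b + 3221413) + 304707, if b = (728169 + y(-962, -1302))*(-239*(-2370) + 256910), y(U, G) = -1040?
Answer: 598677916980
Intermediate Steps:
b = 598674390860 (b = (728169 - 1040)*(-239*(-2370) + 256910) = 727129*(566430 + 256910) = 727129*823340 = 598674390860)
(b + 3221413) + 304707 = (598674390860 + 3221413) + 304707 = 598677612273 + 304707 = 598677916980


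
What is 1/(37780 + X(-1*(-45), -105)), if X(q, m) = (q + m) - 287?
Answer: 1/37433 ≈ 2.6714e-5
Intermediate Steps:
X(q, m) = -287 + m + q (X(q, m) = (m + q) - 287 = -287 + m + q)
1/(37780 + X(-1*(-45), -105)) = 1/(37780 + (-287 - 105 - 1*(-45))) = 1/(37780 + (-287 - 105 + 45)) = 1/(37780 - 347) = 1/37433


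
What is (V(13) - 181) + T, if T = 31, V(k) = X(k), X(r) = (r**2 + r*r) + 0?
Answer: 188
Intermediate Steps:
X(r) = 2*r**2 (X(r) = (r**2 + r**2) + 0 = 2*r**2 + 0 = 2*r**2)
V(k) = 2*k**2
(V(13) - 181) + T = (2*13**2 - 181) + 31 = (2*169 - 181) + 31 = (338 - 181) + 31 = 157 + 31 = 188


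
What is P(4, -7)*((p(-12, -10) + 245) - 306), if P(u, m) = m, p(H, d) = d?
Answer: 497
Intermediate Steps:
P(4, -7)*((p(-12, -10) + 245) - 306) = -7*((-10 + 245) - 306) = -7*(235 - 306) = -7*(-71) = 497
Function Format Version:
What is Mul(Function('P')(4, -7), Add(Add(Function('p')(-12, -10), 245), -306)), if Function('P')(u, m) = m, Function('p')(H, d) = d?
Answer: 497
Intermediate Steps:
Mul(Function('P')(4, -7), Add(Add(Function('p')(-12, -10), 245), -306)) = Mul(-7, Add(Add(-10, 245), -306)) = Mul(-7, Add(235, -306)) = Mul(-7, -71) = 497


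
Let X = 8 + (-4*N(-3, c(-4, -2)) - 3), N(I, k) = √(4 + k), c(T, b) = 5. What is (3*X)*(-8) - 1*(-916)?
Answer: 1084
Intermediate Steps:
X = -7 (X = 8 + (-4*√(4 + 5) - 3) = 8 + (-4*√9 - 3) = 8 + (-4*3 - 3) = 8 + (-12 - 3) = 8 - 15 = -7)
(3*X)*(-8) - 1*(-916) = (3*(-7))*(-8) - 1*(-916) = -21*(-8) + 916 = 168 + 916 = 1084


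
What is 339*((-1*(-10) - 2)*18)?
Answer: 48816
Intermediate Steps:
339*((-1*(-10) - 2)*18) = 339*((10 - 2)*18) = 339*(8*18) = 339*144 = 48816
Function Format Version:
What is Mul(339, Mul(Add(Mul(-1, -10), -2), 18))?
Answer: 48816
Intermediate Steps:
Mul(339, Mul(Add(Mul(-1, -10), -2), 18)) = Mul(339, Mul(Add(10, -2), 18)) = Mul(339, Mul(8, 18)) = Mul(339, 144) = 48816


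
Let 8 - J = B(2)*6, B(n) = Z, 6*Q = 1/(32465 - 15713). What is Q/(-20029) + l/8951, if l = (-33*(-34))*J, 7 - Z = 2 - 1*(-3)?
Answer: -9035038966775/18019749044448 ≈ -0.50140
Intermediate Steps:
Q = 1/100512 (Q = 1/(6*(32465 - 15713)) = (⅙)/16752 = (⅙)*(1/16752) = 1/100512 ≈ 9.9491e-6)
Z = 2 (Z = 7 - (2 - 1*(-3)) = 7 - (2 + 3) = 7 - 1*5 = 7 - 5 = 2)
B(n) = 2
J = -4 (J = 8 - 2*6 = 8 - 1*12 = 8 - 12 = -4)
l = -4488 (l = -33*(-34)*(-4) = 1122*(-4) = -4488)
Q/(-20029) + l/8951 = (1/100512)/(-20029) - 4488/8951 = (1/100512)*(-1/20029) - 4488*1/8951 = -1/2013154848 - 4488/8951 = -9035038966775/18019749044448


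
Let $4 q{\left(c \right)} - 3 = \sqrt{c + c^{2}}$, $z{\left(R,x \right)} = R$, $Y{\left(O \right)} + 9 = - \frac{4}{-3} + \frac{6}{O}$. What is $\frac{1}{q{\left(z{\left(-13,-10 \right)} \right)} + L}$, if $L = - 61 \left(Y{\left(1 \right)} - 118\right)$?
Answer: $\frac{1051260}{7674634621} - \frac{72 \sqrt{39}}{7674634621} \approx 0.00013692$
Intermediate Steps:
$Y{\left(O \right)} = - \frac{23}{3} + \frac{6}{O}$ ($Y{\left(O \right)} = -9 + \left(- \frac{4}{-3} + \frac{6}{O}\right) = -9 + \left(\left(-4\right) \left(- \frac{1}{3}\right) + \frac{6}{O}\right) = -9 + \left(\frac{4}{3} + \frac{6}{O}\right) = - \frac{23}{3} + \frac{6}{O}$)
$L = \frac{21899}{3}$ ($L = - 61 \left(\left(- \frac{23}{3} + \frac{6}{1}\right) - 118\right) = - 61 \left(\left(- \frac{23}{3} + 6 \cdot 1\right) - 118\right) = - 61 \left(\left(- \frac{23}{3} + 6\right) - 118\right) = - 61 \left(- \frac{5}{3} - 118\right) = \left(-61\right) \left(- \frac{359}{3}\right) = \frac{21899}{3} \approx 7299.7$)
$q{\left(c \right)} = \frac{3}{4} + \frac{\sqrt{c + c^{2}}}{4}$
$\frac{1}{q{\left(z{\left(-13,-10 \right)} \right)} + L} = \frac{1}{\left(\frac{3}{4} + \frac{\sqrt{- 13 \left(1 - 13\right)}}{4}\right) + \frac{21899}{3}} = \frac{1}{\left(\frac{3}{4} + \frac{\sqrt{\left(-13\right) \left(-12\right)}}{4}\right) + \frac{21899}{3}} = \frac{1}{\left(\frac{3}{4} + \frac{\sqrt{156}}{4}\right) + \frac{21899}{3}} = \frac{1}{\left(\frac{3}{4} + \frac{2 \sqrt{39}}{4}\right) + \frac{21899}{3}} = \frac{1}{\left(\frac{3}{4} + \frac{\sqrt{39}}{2}\right) + \frac{21899}{3}} = \frac{1}{\frac{87605}{12} + \frac{\sqrt{39}}{2}}$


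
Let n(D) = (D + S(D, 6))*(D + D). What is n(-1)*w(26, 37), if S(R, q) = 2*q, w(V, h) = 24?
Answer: -528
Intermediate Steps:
n(D) = 2*D*(12 + D) (n(D) = (D + 2*6)*(D + D) = (D + 12)*(2*D) = (12 + D)*(2*D) = 2*D*(12 + D))
n(-1)*w(26, 37) = (2*(-1)*(12 - 1))*24 = (2*(-1)*11)*24 = -22*24 = -528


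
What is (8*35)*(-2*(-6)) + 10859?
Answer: 14219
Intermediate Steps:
(8*35)*(-2*(-6)) + 10859 = 280*12 + 10859 = 3360 + 10859 = 14219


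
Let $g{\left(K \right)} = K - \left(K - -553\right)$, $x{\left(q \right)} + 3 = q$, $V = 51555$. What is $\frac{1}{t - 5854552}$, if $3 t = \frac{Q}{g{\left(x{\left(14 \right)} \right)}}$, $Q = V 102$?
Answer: $- \frac{79}{462760018} \approx -1.7071 \cdot 10^{-7}$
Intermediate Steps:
$x{\left(q \right)} = -3 + q$
$Q = 5258610$ ($Q = 51555 \cdot 102 = 5258610$)
$g{\left(K \right)} = -553$ ($g{\left(K \right)} = K - \left(K + 553\right) = K - \left(553 + K\right) = -553$)
$t = - \frac{250410}{79}$ ($t = \frac{5258610 \frac{1}{-553}}{3} = \frac{5258610 \left(- \frac{1}{553}\right)}{3} = \frac{1}{3} \left(- \frac{751230}{79}\right) = - \frac{250410}{79} \approx -3169.7$)
$\frac{1}{t - 5854552} = \frac{1}{- \frac{250410}{79} - 5854552} = \frac{1}{- \frac{462760018}{79}} = - \frac{79}{462760018}$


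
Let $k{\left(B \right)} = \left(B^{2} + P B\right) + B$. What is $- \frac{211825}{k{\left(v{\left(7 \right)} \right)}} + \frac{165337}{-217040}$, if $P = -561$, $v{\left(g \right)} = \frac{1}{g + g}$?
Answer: $\frac{9009705531257}{1701376560} \approx 5295.5$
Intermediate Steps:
$v{\left(g \right)} = \frac{1}{2 g}$
$k{\left(B \right)} = B^{2} - 560 B$ ($k{\left(B \right)} = \left(B^{2} - 561 B\right) + B = B^{2} - 560 B$)
$- \frac{211825}{k{\left(v{\left(7 \right)} \right)}} + \frac{165337}{-217040} = - \frac{211825}{\frac{1}{2 \cdot 7} \left(-560 + \frac{1}{2 \cdot 7}\right)} + \frac{165337}{-217040} = - \frac{211825}{\frac{1}{2} \cdot \frac{1}{7} \left(-560 + \frac{1}{2} \cdot \frac{1}{7}\right)} + 165337 \left(- \frac{1}{217040}\right) = - \frac{211825}{\frac{1}{14} \left(-560 + \frac{1}{14}\right)} - \frac{165337}{217040} = - \frac{211825}{\frac{1}{14} \left(- \frac{7839}{14}\right)} - \frac{165337}{217040} = - \frac{211825}{- \frac{7839}{196}} - \frac{165337}{217040} = \left(-211825\right) \left(- \frac{196}{7839}\right) - \frac{165337}{217040} = \frac{41517700}{7839} - \frac{165337}{217040} = \frac{9009705531257}{1701376560}$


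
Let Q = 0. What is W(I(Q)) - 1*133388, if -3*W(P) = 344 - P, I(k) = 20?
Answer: -133496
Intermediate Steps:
W(P) = -344/3 + P/3 (W(P) = -(344 - P)/3 = -344/3 + P/3)
W(I(Q)) - 1*133388 = (-344/3 + (1/3)*20) - 1*133388 = (-344/3 + 20/3) - 133388 = -108 - 133388 = -133496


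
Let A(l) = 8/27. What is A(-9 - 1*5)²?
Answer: 64/729 ≈ 0.087791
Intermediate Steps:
A(l) = 8/27 (A(l) = 8*(1/27) = 8/27)
A(-9 - 1*5)² = (8/27)² = 64/729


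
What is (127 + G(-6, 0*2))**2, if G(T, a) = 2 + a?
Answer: 16641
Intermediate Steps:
(127 + G(-6, 0*2))**2 = (127 + (2 + 0*2))**2 = (127 + (2 + 0))**2 = (127 + 2)**2 = 129**2 = 16641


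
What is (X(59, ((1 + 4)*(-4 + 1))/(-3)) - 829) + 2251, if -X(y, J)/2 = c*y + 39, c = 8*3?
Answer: -1488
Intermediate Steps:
c = 24
X(y, J) = -78 - 48*y (X(y, J) = -2*(24*y + 39) = -2*(39 + 24*y) = -78 - 48*y)
(X(59, ((1 + 4)*(-4 + 1))/(-3)) - 829) + 2251 = ((-78 - 48*59) - 829) + 2251 = ((-78 - 2832) - 829) + 2251 = (-2910 - 829) + 2251 = -3739 + 2251 = -1488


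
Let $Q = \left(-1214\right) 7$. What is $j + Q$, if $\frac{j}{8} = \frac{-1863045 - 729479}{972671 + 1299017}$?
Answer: $- \frac{2415693102}{283961} \approx -8507.1$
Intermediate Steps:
$j = - \frac{2592524}{283961}$ ($j = 8 \frac{-1863045 - 729479}{972671 + 1299017} = 8 \left(- \frac{2592524}{2271688}\right) = 8 \left(\left(-2592524\right) \frac{1}{2271688}\right) = 8 \left(- \frac{648131}{567922}\right) = - \frac{2592524}{283961} \approx -9.1299$)
$Q = -8498$
$j + Q = - \frac{2592524}{283961} - 8498 = - \frac{2415693102}{283961}$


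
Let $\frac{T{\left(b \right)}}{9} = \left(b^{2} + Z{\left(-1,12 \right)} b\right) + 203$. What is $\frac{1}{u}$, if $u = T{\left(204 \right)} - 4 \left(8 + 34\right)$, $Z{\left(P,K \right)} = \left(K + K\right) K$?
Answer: $\frac{1}{904971} \approx 1.105 \cdot 10^{-6}$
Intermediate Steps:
$Z{\left(P,K \right)} = 2 K^{2}$ ($Z{\left(P,K \right)} = 2 K K = 2 K^{2}$)
$T{\left(b \right)} = 1827 + 9 b^{2} + 2592 b$ ($T{\left(b \right)} = 9 \left(\left(b^{2} + 2 \cdot 12^{2} b\right) + 203\right) = 9 \left(\left(b^{2} + 2 \cdot 144 b\right) + 203\right) = 9 \left(\left(b^{2} + 288 b\right) + 203\right) = 9 \left(203 + b^{2} + 288 b\right) = 1827 + 9 b^{2} + 2592 b$)
$u = 904971$ ($u = \left(1827 + 9 \cdot 204^{2} + 2592 \cdot 204\right) - 4 \left(8 + 34\right) = \left(1827 + 9 \cdot 41616 + 528768\right) - 168 = \left(1827 + 374544 + 528768\right) - 168 = 905139 - 168 = 904971$)
$\frac{1}{u} = \frac{1}{904971}$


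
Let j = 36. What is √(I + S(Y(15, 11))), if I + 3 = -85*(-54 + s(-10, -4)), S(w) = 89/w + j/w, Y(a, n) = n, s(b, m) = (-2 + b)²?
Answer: I*√924638/11 ≈ 87.417*I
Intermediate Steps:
S(w) = 125/w (S(w) = 89/w + 36/w = 125/w)
I = -7653 (I = -3 - 85*(-54 + (-2 - 10)²) = -3 - 85*(-54 + (-12)²) = -3 - 85*(-54 + 144) = -3 - 85*90 = -3 - 7650 = -7653)
√(I + S(Y(15, 11))) = √(-7653 + 125/11) = √(-84058/11) = I*√924638/11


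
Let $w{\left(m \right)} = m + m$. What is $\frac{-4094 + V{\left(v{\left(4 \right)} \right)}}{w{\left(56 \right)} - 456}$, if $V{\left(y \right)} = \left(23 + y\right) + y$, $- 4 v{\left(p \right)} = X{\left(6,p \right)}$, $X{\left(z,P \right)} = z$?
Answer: $\frac{2037}{172} \approx 11.843$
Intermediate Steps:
$v{\left(p \right)} = - \frac{3}{2}$ ($v{\left(p \right)} = \left(- \frac{1}{4}\right) 6 = - \frac{3}{2}$)
$w{\left(m \right)} = 2 m$
$V{\left(y \right)} = 23 + 2 y$
$\frac{-4094 + V{\left(v{\left(4 \right)} \right)}}{w{\left(56 \right)} - 456} = \frac{-4094 + \left(23 + 2 \left(- \frac{3}{2}\right)\right)}{2 \cdot 56 - 456} = \frac{-4094 + \left(23 - 3\right)}{112 - 456} = \frac{-4094 + 20}{-344} = \left(-4074\right) \left(- \frac{1}{344}\right) = \frac{2037}{172}$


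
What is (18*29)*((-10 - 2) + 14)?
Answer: 1044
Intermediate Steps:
(18*29)*((-10 - 2) + 14) = 522*(-12 + 14) = 522*2 = 1044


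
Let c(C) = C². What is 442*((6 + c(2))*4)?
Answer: 17680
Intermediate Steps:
442*((6 + c(2))*4) = 442*((6 + 2²)*4) = 442*((6 + 4)*4) = 442*(10*4) = 442*40 = 17680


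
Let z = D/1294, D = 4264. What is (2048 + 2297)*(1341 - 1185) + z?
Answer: 438551672/647 ≈ 6.7782e+5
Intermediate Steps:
z = 2132/647 (z = 4264/1294 = 4264*(1/1294) = 2132/647 ≈ 3.2952)
(2048 + 2297)*(1341 - 1185) + z = (2048 + 2297)*(1341 - 1185) + 2132/647 = 4345*156 + 2132/647 = 677820 + 2132/647 = 438551672/647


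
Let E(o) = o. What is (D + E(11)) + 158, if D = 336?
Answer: 505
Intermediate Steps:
(D + E(11)) + 158 = (336 + 11) + 158 = 347 + 158 = 505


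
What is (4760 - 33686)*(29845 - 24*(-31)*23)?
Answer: -1358278182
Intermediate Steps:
(4760 - 33686)*(29845 - 24*(-31)*23) = -28926*(29845 + 744*23) = -28926*(29845 + 17112) = -28926*46957 = -1358278182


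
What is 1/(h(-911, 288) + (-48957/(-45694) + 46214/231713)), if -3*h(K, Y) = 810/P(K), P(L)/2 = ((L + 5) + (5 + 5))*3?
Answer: 4743376432256/6266370394931 ≈ 0.75696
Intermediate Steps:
P(L) = 90 + 6*L (P(L) = 2*(((L + 5) + (5 + 5))*3) = 2*(((5 + L) + 10)*3) = 2*((15 + L)*3) = 2*(45 + 3*L) = 90 + 6*L)
h(K, Y) = -270/(90 + 6*K)
1/(h(-911, 288) + (-48957/(-45694) + 46214/231713)) = 1/(-45/(15 - 911) + (-48957/(-45694) + 46214/231713)) = 1/(-45/(-896) + (-48957*(-1/45694) + 46214*(1/231713))) = 1/(-45*(-1/896) + (48957/45694 + 46214/231713)) = 1/(45/896 + 13455675857/10587893822) = 1/(6266370394931/4743376432256) = 4743376432256/6266370394931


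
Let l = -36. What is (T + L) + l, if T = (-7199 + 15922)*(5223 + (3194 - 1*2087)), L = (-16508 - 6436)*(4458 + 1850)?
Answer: -89514198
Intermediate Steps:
L = -144730752 (L = -22944*6308 = -144730752)
T = 55216590 (T = 8723*(5223 + (3194 - 2087)) = 8723*(5223 + 1107) = 8723*6330 = 55216590)
(T + L) + l = (55216590 - 144730752) - 36 = -89514162 - 36 = -89514198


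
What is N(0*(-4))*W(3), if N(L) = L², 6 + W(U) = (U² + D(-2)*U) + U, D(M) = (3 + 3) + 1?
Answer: 0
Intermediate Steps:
D(M) = 7 (D(M) = 6 + 1 = 7)
W(U) = -6 + U² + 8*U (W(U) = -6 + ((U² + 7*U) + U) = -6 + (U² + 8*U) = -6 + U² + 8*U)
N(0*(-4))*W(3) = (0*(-4))²*(-6 + 3² + 8*3) = 0²*(-6 + 9 + 24) = 0*27 = 0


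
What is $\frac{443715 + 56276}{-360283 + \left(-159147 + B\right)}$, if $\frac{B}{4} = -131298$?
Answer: $- \frac{499991}{1044622} \approx -0.47863$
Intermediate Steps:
$B = -525192$ ($B = 4 \left(-131298\right) = -525192$)
$\frac{443715 + 56276}{-360283 + \left(-159147 + B\right)} = \frac{443715 + 56276}{-360283 - 684339} = \frac{499991}{-360283 - 684339} = \frac{499991}{-1044622} = 499991 \left(- \frac{1}{1044622}\right) = - \frac{499991}{1044622}$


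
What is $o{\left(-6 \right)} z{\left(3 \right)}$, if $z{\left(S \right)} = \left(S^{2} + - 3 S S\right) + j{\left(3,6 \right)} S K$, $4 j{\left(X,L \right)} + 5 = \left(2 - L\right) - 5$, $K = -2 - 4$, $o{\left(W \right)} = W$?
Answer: $-270$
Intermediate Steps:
$K = -6$ ($K = -2 - 4 = -6$)
$j{\left(X,L \right)} = -2 - \frac{L}{4}$ ($j{\left(X,L \right)} = - \frac{5}{4} + \frac{\left(2 - L\right) - 5}{4} = - \frac{5}{4} + \frac{-3 - L}{4} = - \frac{5}{4} - \left(\frac{3}{4} + \frac{L}{4}\right) = -2 - \frac{L}{4}$)
$z{\left(S \right)} = - 2 S^{2} + 21 S$ ($z{\left(S \right)} = \left(S^{2} + - 3 S S\right) + \left(-2 - \frac{3}{2}\right) S \left(-6\right) = \left(S^{2} - 3 S^{2}\right) + \left(-2 - \frac{3}{2}\right) S \left(-6\right) = - 2 S^{2} + - \frac{7 S}{2} \left(-6\right) = - 2 S^{2} + 21 S$)
$o{\left(-6 \right)} z{\left(3 \right)} = - 6 \cdot 3 \left(21 - 6\right) = - 6 \cdot 3 \cdot 15 = \left(-6\right) 45 = -270$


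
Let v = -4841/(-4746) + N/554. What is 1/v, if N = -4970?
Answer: -1314642/10452853 ≈ -0.12577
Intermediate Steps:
v = -10452853/1314642 (v = -4841/(-4746) - 4970/554 = -4841*(-1/4746) - 4970*1/554 = 4841/4746 - 2485/277 = -10452853/1314642 ≈ -7.9511)
1/v = 1/(-10452853/1314642) = -1314642/10452853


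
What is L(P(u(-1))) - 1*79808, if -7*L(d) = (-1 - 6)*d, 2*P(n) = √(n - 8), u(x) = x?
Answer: -79808 + 3*I/2 ≈ -79808.0 + 1.5*I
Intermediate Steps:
P(n) = √(-8 + n)/2 (P(n) = √(n - 8)/2 = √(-8 + n)/2)
L(d) = d (L(d) = -(-1 - 6)*d/7 = -(-1)*d = d)
L(P(u(-1))) - 1*79808 = √(-8 - 1)/2 - 1*79808 = √(-9)/2 - 79808 = (3*I)/2 - 79808 = 3*I/2 - 79808 = -79808 + 3*I/2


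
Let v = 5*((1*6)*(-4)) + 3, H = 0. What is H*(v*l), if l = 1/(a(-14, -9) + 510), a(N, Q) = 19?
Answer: 0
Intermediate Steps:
l = 1/529 (l = 1/(19 + 510) = 1/529 ≈ 0.0018904)
v = -117 (v = 5*(6*(-4)) + 3 = 5*(-24) + 3 = -120 + 3 = -117)
H*(v*l) = 0*(-117*1/529) = 0*(-117/529) = 0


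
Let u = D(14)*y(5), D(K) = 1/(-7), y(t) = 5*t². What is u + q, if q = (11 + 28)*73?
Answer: 19804/7 ≈ 2829.1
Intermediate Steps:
D(K) = -⅐
u = -125/7 (u = -5*5²/7 = -5*25/7 = -⅐*125 = -125/7 ≈ -17.857)
q = 2847 (q = 39*73 = 2847)
u + q = -125/7 + 2847 = 19804/7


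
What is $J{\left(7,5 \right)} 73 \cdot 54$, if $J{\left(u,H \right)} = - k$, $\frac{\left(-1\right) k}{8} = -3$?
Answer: $-94608$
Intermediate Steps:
$k = 24$ ($k = \left(-8\right) \left(-3\right) = 24$)
$J{\left(u,H \right)} = -24$ ($J{\left(u,H \right)} = \left(-1\right) 24 = -24$)
$J{\left(7,5 \right)} 73 \cdot 54 = \left(-24\right) 73 \cdot 54 = \left(-1752\right) 54 = -94608$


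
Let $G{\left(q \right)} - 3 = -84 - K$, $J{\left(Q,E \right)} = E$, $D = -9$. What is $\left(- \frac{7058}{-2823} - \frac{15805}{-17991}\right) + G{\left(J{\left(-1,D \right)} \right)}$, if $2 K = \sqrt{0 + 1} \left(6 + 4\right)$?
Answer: $- \frac{1398740335}{16929531} \approx -82.621$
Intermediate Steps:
$K = 5$ ($K = \frac{\sqrt{0 + 1} \left(6 + 4\right)}{2} = \frac{\sqrt{1} \cdot 10}{2} = \frac{1 \cdot 10}{2} = \frac{1}{2} \cdot 10 = 5$)
$G{\left(q \right)} = -86$ ($G{\left(q \right)} = 3 - 89 = -86$)
$\left(- \frac{7058}{-2823} - \frac{15805}{-17991}\right) + G{\left(J{\left(-1,D \right)} \right)} = \left(- \frac{7058}{-2823} - \frac{15805}{-17991}\right) - 86 = \left(\left(-7058\right) \left(- \frac{1}{2823}\right) - - \frac{15805}{17991}\right) - 86 = \left(\frac{7058}{2823} + \frac{15805}{17991}\right) - 86 = \frac{57199331}{16929531} - 86 = - \frac{1398740335}{16929531}$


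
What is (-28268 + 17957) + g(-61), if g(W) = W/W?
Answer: -10310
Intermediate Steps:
g(W) = 1
(-28268 + 17957) + g(-61) = (-28268 + 17957) + 1 = -10311 + 1 = -10310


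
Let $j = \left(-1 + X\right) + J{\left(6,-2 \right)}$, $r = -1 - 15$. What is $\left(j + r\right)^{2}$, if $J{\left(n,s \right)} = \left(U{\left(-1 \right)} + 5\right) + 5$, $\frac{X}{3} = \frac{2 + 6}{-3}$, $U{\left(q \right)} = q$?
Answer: $256$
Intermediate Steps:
$r = -16$
$X = -8$ ($X = 3 \frac{2 + 6}{-3} = 3 \cdot 8 \left(- \frac{1}{3}\right) = 3 \left(- \frac{8}{3}\right) = -8$)
$J{\left(n,s \right)} = 9$ ($J{\left(n,s \right)} = \left(-1 + 5\right) + 5 = 4 + 5 = 9$)
$j = 0$ ($j = \left(-1 - 8\right) + 9 = -9 + 9 = 0$)
$\left(j + r\right)^{2} = \left(0 - 16\right)^{2} = \left(-16\right)^{2} = 256$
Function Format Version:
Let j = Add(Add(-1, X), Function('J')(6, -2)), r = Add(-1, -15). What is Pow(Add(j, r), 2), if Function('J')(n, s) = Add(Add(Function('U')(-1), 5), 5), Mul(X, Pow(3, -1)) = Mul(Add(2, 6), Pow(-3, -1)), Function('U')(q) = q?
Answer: 256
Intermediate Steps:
r = -16
X = -8 (X = Mul(3, Mul(Add(2, 6), Pow(-3, -1))) = Mul(3, Mul(8, Rational(-1, 3))) = Mul(3, Rational(-8, 3)) = -8)
Function('J')(n, s) = 9 (Function('J')(n, s) = Add(Add(-1, 5), 5) = Add(4, 5) = 9)
j = 0 (j = Add(Add(-1, -8), 9) = Add(-9, 9) = 0)
Pow(Add(j, r), 2) = Pow(Add(0, -16), 2) = Pow(-16, 2) = 256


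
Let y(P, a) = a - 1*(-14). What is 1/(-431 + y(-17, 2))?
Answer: -1/415 ≈ -0.0024096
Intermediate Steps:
y(P, a) = 14 + a (y(P, a) = a + 14 = 14 + a)
1/(-431 + y(-17, 2)) = 1/(-431 + (14 + 2)) = 1/(-431 + 16) = 1/(-415) = -1/415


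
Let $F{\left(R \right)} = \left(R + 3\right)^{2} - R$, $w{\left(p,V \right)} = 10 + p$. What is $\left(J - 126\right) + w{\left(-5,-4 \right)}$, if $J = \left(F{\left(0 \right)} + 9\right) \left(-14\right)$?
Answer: $-373$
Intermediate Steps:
$F{\left(R \right)} = \left(3 + R\right)^{2} - R$
$J = -252$ ($J = \left(\left(\left(3 + 0\right)^{2} - 0\right) + 9\right) \left(-14\right) = \left(\left(3^{2} + 0\right) + 9\right) \left(-14\right) = \left(\left(9 + 0\right) + 9\right) \left(-14\right) = \left(9 + 9\right) \left(-14\right) = 18 \left(-14\right) = -252$)
$\left(J - 126\right) + w{\left(-5,-4 \right)} = \left(-252 - 126\right) + \left(10 - 5\right) = -378 + 5 = -373$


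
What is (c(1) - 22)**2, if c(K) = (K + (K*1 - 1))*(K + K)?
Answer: 400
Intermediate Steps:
c(K) = 2*K*(-1 + 2*K) (c(K) = (K + (K - 1))*(2*K) = (K + (-1 + K))*(2*K) = (-1 + 2*K)*(2*K) = 2*K*(-1 + 2*K))
(c(1) - 22)**2 = (2*1*(-1 + 2*1) - 22)**2 = (2*1*(-1 + 2) - 22)**2 = (2*1*1 - 22)**2 = (2 - 22)**2 = (-20)**2 = 400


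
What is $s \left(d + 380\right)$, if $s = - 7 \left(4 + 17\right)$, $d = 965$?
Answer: $-197715$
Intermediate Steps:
$s = -147$ ($s = \left(-7\right) 21 = -147$)
$s \left(d + 380\right) = - 147 \left(965 + 380\right) = \left(-147\right) 1345 = -197715$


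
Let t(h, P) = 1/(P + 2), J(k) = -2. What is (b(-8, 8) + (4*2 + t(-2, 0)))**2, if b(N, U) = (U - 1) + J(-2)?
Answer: 729/4 ≈ 182.25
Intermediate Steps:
t(h, P) = 1/(2 + P)
b(N, U) = -3 + U (b(N, U) = (U - 1) - 2 = (-1 + U) - 2 = -3 + U)
(b(-8, 8) + (4*2 + t(-2, 0)))**2 = ((-3 + 8) + (4*2 + 1/(2 + 0)))**2 = (5 + (8 + 1/2))**2 = (5 + 17/2)**2 = (27/2)**2 = 729/4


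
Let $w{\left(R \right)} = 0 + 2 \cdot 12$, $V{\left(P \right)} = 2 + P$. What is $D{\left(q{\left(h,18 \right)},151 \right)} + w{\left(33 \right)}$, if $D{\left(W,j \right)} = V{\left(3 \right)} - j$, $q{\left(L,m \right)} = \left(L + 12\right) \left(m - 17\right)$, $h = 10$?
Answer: $-122$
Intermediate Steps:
$q{\left(L,m \right)} = \left(-17 + m\right) \left(12 + L\right)$ ($q{\left(L,m \right)} = \left(12 + L\right) \left(-17 + m\right) = \left(-17 + m\right) \left(12 + L\right)$)
$D{\left(W,j \right)} = 5 - j$ ($D{\left(W,j \right)} = \left(2 + 3\right) - j = 5 - j$)
$w{\left(R \right)} = 24$ ($w{\left(R \right)} = 0 + 24 = 24$)
$D{\left(q{\left(h,18 \right)},151 \right)} + w{\left(33 \right)} = \left(5 - 151\right) + 24 = -146 + 24 = -122$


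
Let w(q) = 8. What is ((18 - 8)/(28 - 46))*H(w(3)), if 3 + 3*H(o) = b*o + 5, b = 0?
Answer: -10/27 ≈ -0.37037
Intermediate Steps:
H(o) = 2/3 (H(o) = -1 + (0*o + 5)/3 = -1 + (0 + 5)/3 = -1 + (1/3)*5 = -1 + 5/3 = 2/3)
((18 - 8)/(28 - 46))*H(w(3)) = ((18 - 8)/(28 - 46))*(2/3) = (10/(-18))*(2/3) = (10*(-1/18))*(2/3) = -5/9*2/3 = -10/27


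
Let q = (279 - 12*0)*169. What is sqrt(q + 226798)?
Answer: 13*sqrt(1621) ≈ 523.40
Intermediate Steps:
q = 47151 (q = (279 + 0)*169 = 279*169 = 47151)
sqrt(q + 226798) = sqrt(47151 + 226798) = sqrt(273949) = 13*sqrt(1621)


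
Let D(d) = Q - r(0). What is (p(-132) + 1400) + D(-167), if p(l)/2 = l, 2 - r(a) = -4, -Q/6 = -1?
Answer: 1136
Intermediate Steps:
Q = 6 (Q = -6*(-1) = 6)
r(a) = 6 (r(a) = 2 - 1*(-4) = 2 + 4 = 6)
p(l) = 2*l
D(d) = 0 (D(d) = 6 - 1*6 = 6 - 6 = 0)
(p(-132) + 1400) + D(-167) = (2*(-132) + 1400) + 0 = (-264 + 1400) + 0 = 1136 + 0 = 1136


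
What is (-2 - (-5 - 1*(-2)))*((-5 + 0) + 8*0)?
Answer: -5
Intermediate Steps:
(-2 - (-5 - 1*(-2)))*((-5 + 0) + 8*0) = (-2 - (-5 + 2))*(-5 + 0) = (-2 - 1*(-3))*(-5) = (-2 + 3)*(-5) = 1*(-5) = -5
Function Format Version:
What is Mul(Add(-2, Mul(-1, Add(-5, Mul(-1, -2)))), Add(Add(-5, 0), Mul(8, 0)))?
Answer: -5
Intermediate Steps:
Mul(Add(-2, Mul(-1, Add(-5, Mul(-1, -2)))), Add(Add(-5, 0), Mul(8, 0))) = Mul(Add(-2, Mul(-1, Add(-5, 2))), Add(-5, 0)) = Mul(Add(-2, Mul(-1, -3)), -5) = Mul(Add(-2, 3), -5) = Mul(1, -5) = -5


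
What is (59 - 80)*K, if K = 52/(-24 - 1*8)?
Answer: 273/8 ≈ 34.125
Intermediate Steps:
K = -13/8 (K = 52/(-24 - 8) = 52/(-32) = 52*(-1/32) = -13/8 ≈ -1.6250)
(59 - 80)*K = (59 - 80)*(-13/8) = -21*(-13/8) = 273/8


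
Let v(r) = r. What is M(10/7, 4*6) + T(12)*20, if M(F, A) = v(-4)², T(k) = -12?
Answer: -224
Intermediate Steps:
M(F, A) = 16 (M(F, A) = (-4)² = 16)
M(10/7, 4*6) + T(12)*20 = 16 - 12*20 = 16 - 240 = -224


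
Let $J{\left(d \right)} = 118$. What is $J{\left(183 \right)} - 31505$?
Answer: $-31387$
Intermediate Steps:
$J{\left(183 \right)} - 31505 = 118 - 31505 = -31387$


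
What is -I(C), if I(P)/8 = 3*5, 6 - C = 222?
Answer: -120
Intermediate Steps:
C = -216 (C = 6 - 1*222 = 6 - 222 = -216)
I(P) = 120 (I(P) = 8*(3*5) = 8*15 = 120)
-I(C) = -1*120 = -120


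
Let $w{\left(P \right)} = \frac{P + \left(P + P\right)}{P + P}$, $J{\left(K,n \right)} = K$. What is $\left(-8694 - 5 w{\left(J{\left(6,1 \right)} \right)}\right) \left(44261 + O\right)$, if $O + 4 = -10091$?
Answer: $-297295449$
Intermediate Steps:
$O = -10095$ ($O = -4 - 10091 = -10095$)
$w{\left(P \right)} = \frac{3}{2}$ ($w{\left(P \right)} = \frac{P + 2 P}{2 P} = 3 P \frac{1}{2 P} = \frac{3}{2}$)
$\left(-8694 - 5 w{\left(J{\left(6,1 \right)} \right)}\right) \left(44261 + O\right) = \left(-8694 - \frac{15}{2}\right) \left(44261 - 10095\right) = \left(-8694 - \frac{15}{2}\right) 34166 = \left(- \frac{17403}{2}\right) 34166 = -297295449$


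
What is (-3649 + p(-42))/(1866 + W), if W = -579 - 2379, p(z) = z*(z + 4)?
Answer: 2053/1092 ≈ 1.8800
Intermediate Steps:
p(z) = z*(4 + z)
W = -2958
(-3649 + p(-42))/(1866 + W) = (-3649 - 42*(4 - 42))/(1866 - 2958) = (-3649 - 42*(-38))/(-1092) = (-3649 + 1596)*(-1/1092) = -2053*(-1/1092) = 2053/1092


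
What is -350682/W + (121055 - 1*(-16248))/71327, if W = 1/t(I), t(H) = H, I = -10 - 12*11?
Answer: 3551859629291/71327 ≈ 4.9797e+7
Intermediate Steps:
I = -142 (I = -10 - 132 = -142)
W = -1/142 (W = 1/(-142) = -1/142 ≈ -0.0070423)
-350682/W + (121055 - 1*(-16248))/71327 = -350682/(-1/142) + (121055 - 1*(-16248))/71327 = -350682*(-142) + (121055 + 16248)*(1/71327) = 49796844 + 137303*(1/71327) = 49796844 + 137303/71327 = 3551859629291/71327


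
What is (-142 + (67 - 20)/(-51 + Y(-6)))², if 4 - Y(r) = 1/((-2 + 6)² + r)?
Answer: 4536291904/221841 ≈ 20448.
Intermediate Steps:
Y(r) = 4 - 1/(16 + r) (Y(r) = 4 - 1/((-2 + 6)² + r) = 4 - 1/(4² + r) = 4 - 1/(16 + r))
(-142 + (67 - 20)/(-51 + Y(-6)))² = (-142 + (67 - 20)/(-51 + (63 + 4*(-6))/(16 - 6)))² = (-142 + 47/(-51 + (63 - 24)/10))² = (-142 + 47/(-51 + (⅒)*39))² = (-142 + 47/(-51 + 39/10))² = (-142 + 47/(-471/10))² = (-142 + 47*(-10/471))² = (-142 - 470/471)² = (-67352/471)² = 4536291904/221841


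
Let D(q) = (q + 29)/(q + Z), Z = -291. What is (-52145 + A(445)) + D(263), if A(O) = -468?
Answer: -368364/7 ≈ -52623.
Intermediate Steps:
D(q) = (29 + q)/(-291 + q) (D(q) = (q + 29)/(q - 291) = (29 + q)/(-291 + q))
(-52145 + A(445)) + D(263) = (-52145 - 468) + (29 + 263)/(-291 + 263) = -52613 + 292/(-28) = -52613 - 1/28*292 = -52613 - 73/7 = -368364/7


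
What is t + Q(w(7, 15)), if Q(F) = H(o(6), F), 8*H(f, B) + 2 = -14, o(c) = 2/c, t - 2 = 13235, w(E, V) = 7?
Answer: 13235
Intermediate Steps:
t = 13237 (t = 2 + 13235 = 13237)
H(f, B) = -2 (H(f, B) = -1/4 + (1/8)*(-14) = -1/4 - 7/4 = -2)
Q(F) = -2
t + Q(w(7, 15)) = 13237 - 2 = 13235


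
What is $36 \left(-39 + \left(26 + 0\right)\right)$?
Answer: $-468$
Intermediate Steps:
$36 \left(-39 + \left(26 + 0\right)\right) = 36 \left(-39 + 26\right) = 36 \left(-13\right) = -468$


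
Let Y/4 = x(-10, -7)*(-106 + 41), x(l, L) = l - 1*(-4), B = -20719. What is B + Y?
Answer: -19159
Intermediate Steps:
x(l, L) = 4 + l (x(l, L) = l + 4 = 4 + l)
Y = 1560 (Y = 4*((4 - 10)*(-106 + 41)) = 4*(-6*(-65)) = 4*390 = 1560)
B + Y = -20719 + 1560 = -19159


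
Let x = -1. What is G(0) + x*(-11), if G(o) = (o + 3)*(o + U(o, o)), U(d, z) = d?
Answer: 11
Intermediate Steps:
G(o) = 2*o*(3 + o) (G(o) = (o + 3)*(o + o) = (3 + o)*(2*o) = 2*o*(3 + o))
G(0) + x*(-11) = 2*0*(3 + 0) - 1*(-11) = 2*0*3 + 11 = 0 + 11 = 11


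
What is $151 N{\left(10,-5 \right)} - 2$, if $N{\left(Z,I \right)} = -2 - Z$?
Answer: $-1814$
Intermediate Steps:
$151 N{\left(10,-5 \right)} - 2 = 151 \left(-2 - 10\right) - 2 = 151 \left(-12\right) - 2 = -1812 - 2 = -1814$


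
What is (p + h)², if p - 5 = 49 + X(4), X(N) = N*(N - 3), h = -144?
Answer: 7396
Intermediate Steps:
X(N) = N*(-3 + N)
p = 58 (p = 5 + (49 + 4*(-3 + 4)) = 5 + (49 + 4*1) = 5 + (49 + 4) = 5 + 53 = 58)
(p + h)² = (58 - 144)² = (-86)² = 7396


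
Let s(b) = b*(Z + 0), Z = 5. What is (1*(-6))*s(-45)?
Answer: 1350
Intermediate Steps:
s(b) = 5*b (s(b) = b*(5 + 0) = b*5 = 5*b)
(1*(-6))*s(-45) = (1*(-6))*(5*(-45)) = -6*(-225) = 1350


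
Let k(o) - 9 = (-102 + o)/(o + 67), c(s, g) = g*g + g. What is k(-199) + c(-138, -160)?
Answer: 3359569/132 ≈ 25451.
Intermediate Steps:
c(s, g) = g + g² (c(s, g) = g² + g = g + g²)
k(o) = 9 + (-102 + o)/(67 + o) (k(o) = 9 + (-102 + o)/(o + 67) = 9 + (-102 + o)/(67 + o))
k(-199) + c(-138, -160) = (501 + 10*(-199))/(67 - 199) - 160*(1 - 160) = (501 - 1990)/(-132) - 160*(-159) = -1/132*(-1489) + 25440 = 1489/132 + 25440 = 3359569/132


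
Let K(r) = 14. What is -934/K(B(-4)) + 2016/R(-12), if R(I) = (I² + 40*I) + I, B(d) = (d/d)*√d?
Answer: -14719/203 ≈ -72.507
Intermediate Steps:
B(d) = √d (B(d) = 1*√d = √d)
R(I) = I² + 41*I
-934/K(B(-4)) + 2016/R(-12) = -934/14 + 2016/((-12*(41 - 12))) = -934*1/14 + 2016/((-12*29)) = -467/7 + 2016/(-348) = -467/7 + 2016*(-1/348) = -467/7 - 168/29 = -14719/203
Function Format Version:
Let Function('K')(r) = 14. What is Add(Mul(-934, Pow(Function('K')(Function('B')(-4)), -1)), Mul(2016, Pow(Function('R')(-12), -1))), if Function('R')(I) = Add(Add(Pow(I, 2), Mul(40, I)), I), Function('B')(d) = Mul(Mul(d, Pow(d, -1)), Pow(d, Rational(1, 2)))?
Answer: Rational(-14719, 203) ≈ -72.507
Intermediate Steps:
Function('B')(d) = Pow(d, Rational(1, 2)) (Function('B')(d) = Mul(1, Pow(d, Rational(1, 2))) = Pow(d, Rational(1, 2)))
Function('R')(I) = Add(Pow(I, 2), Mul(41, I))
Add(Mul(-934, Pow(Function('K')(Function('B')(-4)), -1)), Mul(2016, Pow(Function('R')(-12), -1))) = Add(Mul(-934, Pow(14, -1)), Mul(2016, Pow(Mul(-12, Add(41, -12)), -1))) = Add(Mul(-934, Rational(1, 14)), Mul(2016, Pow(Mul(-12, 29), -1))) = Add(Rational(-467, 7), Mul(2016, Pow(-348, -1))) = Add(Rational(-467, 7), Mul(2016, Rational(-1, 348))) = Add(Rational(-467, 7), Rational(-168, 29)) = Rational(-14719, 203)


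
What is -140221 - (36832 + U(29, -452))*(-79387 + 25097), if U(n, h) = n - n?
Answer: 1999469059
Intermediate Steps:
U(n, h) = 0
-140221 - (36832 + U(29, -452))*(-79387 + 25097) = -140221 - (36832 + 0)*(-79387 + 25097) = -140221 - 36832*(-54290) = -140221 - 1*(-1999609280) = -140221 + 1999609280 = 1999469059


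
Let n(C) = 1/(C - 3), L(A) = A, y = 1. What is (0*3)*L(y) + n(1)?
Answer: -1/2 ≈ -0.50000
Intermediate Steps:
n(C) = 1/(-3 + C)
(0*3)*L(y) + n(1) = (0*3)*1 + 1/(-3 + 1) = 0*1 + 1/(-2) = 0 - 1/2 = -1/2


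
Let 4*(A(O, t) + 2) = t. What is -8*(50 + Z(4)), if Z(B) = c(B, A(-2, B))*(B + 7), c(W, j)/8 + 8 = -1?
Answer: 5936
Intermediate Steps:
A(O, t) = -2 + t/4
c(W, j) = -72 (c(W, j) = -64 + 8*(-1) = -64 - 8 = -72)
Z(B) = -504 - 72*B (Z(B) = -72*(B + 7) = -72*(7 + B) = -504 - 72*B)
-8*(50 + Z(4)) = -8*(50 + (-504 - 72*4)) = -8*(50 + (-504 - 288)) = -8*(50 - 792) = -8*(-742) = 5936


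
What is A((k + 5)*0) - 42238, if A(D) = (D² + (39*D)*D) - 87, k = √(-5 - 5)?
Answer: -42325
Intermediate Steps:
k = I*√10 (k = √(-10) = I*√10 ≈ 3.1623*I)
A(D) = -87 + 40*D² (A(D) = (D² + 39*D²) - 87 = 40*D² - 87 = -87 + 40*D²)
A((k + 5)*0) - 42238 = (-87 + 40*((I*√10 + 5)*0)²) - 42238 = (-87 + 40*((5 + I*√10)*0)²) - 42238 = (-87 + 40*0²) - 42238 = (-87 + 40*0) - 42238 = (-87 + 0) - 42238 = -87 - 42238 = -42325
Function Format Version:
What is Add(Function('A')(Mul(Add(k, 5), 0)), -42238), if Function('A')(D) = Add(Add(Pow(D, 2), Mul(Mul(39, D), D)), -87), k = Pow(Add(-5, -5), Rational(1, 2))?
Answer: -42325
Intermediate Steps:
k = Mul(I, Pow(10, Rational(1, 2))) (k = Pow(-10, Rational(1, 2)) = Mul(I, Pow(10, Rational(1, 2))) ≈ Mul(3.1623, I))
Function('A')(D) = Add(-87, Mul(40, Pow(D, 2))) (Function('A')(D) = Add(Add(Pow(D, 2), Mul(39, Pow(D, 2))), -87) = Add(Mul(40, Pow(D, 2)), -87) = Add(-87, Mul(40, Pow(D, 2))))
Add(Function('A')(Mul(Add(k, 5), 0)), -42238) = Add(Add(-87, Mul(40, Pow(Mul(Add(Mul(I, Pow(10, Rational(1, 2))), 5), 0), 2))), -42238) = Add(Add(-87, Mul(40, Pow(Mul(Add(5, Mul(I, Pow(10, Rational(1, 2)))), 0), 2))), -42238) = Add(Add(-87, Mul(40, Pow(0, 2))), -42238) = Add(Add(-87, Mul(40, 0)), -42238) = Add(Add(-87, 0), -42238) = Add(-87, -42238) = -42325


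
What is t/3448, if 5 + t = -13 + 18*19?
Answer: 81/862 ≈ 0.093968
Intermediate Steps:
t = 324 (t = -5 + (-13 + 18*19) = -5 + (-13 + 342) = -5 + 329 = 324)
t/3448 = 324/3448 = 324*(1/3448) = 81/862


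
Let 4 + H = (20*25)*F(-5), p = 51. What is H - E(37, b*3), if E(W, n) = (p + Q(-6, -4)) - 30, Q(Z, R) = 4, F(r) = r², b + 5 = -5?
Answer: 12471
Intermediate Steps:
b = -10 (b = -5 - 5 = -10)
E(W, n) = 25 (E(W, n) = (51 + 4) - 30 = 55 - 30 = 25)
H = 12496 (H = -4 + (20*25)*(-5)² = -4 + 500*25 = -4 + 12500 = 12496)
H - E(37, b*3) = 12496 - 1*25 = 12496 - 25 = 12471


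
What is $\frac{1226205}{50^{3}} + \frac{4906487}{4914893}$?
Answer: $\frac{1327995449213}{122872325000} \approx 10.808$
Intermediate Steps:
$\frac{1226205}{50^{3}} + \frac{4906487}{4914893} = \frac{1226205}{125000} + 4906487 \cdot \frac{1}{4914893} = 1226205 \cdot \frac{1}{125000} + \frac{4906487}{4914893} = \frac{245241}{25000} + \frac{4906487}{4914893} = \frac{1327995449213}{122872325000}$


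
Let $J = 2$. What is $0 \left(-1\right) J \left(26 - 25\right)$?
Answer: $0$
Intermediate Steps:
$0 \left(-1\right) J \left(26 - 25\right) = 0 \left(-1\right) 2 \left(26 - 25\right) = 0 \cdot 2 \cdot 1 = 0 \cdot 1 = 0$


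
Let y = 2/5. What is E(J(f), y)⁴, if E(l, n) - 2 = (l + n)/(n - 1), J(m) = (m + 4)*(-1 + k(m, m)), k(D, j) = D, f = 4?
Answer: 181063936/81 ≈ 2.2354e+6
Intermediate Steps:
y = ⅖ (y = 2*(⅕) = ⅖ ≈ 0.40000)
J(m) = (-1 + m)*(4 + m) (J(m) = (m + 4)*(-1 + m) = (4 + m)*(-1 + m) = (-1 + m)*(4 + m))
E(l, n) = 2 + (l + n)/(-1 + n) (E(l, n) = 2 + (l + n)/(n - 1) = 2 + (l + n)/(-1 + n))
E(J(f), y)⁴ = ((-2 + (-4 + 4² + 3*4) + 3*(⅖))/(-1 + ⅖))⁴ = ((-2 + (-4 + 16 + 12) + 6/5)/(-⅗))⁴ = (-5*(-2 + 24 + 6/5)/3)⁴ = (-5/3*116/5)⁴ = (-116/3)⁴ = 181063936/81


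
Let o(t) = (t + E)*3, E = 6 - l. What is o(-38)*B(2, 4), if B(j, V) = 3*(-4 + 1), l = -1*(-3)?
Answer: 945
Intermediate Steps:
l = 3
E = 3 (E = 6 - 1*3 = 6 - 3 = 3)
B(j, V) = -9 (B(j, V) = 3*(-3) = -9)
o(t) = 9 + 3*t (o(t) = (t + 3)*3 = (3 + t)*3 = 9 + 3*t)
o(-38)*B(2, 4) = (9 + 3*(-38))*(-9) = (9 - 114)*(-9) = -105*(-9) = 945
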